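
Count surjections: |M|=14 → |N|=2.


n = |M| = 14, k = |N| = 2. Surjections via inclusion-exclusion:
S(n,k) = Σ(-1)^i × C(k,i) × (k-i)^n, i=0 to k
i=0: (-1)^0×C(2,0)×2^14 = 16384
i=1: (-1)^1×C(2,1)×1^14 = -2
i=2: (-1)^2×C(2,2)×0^14 = 0
Total = 16382

Number of surjections = 16382


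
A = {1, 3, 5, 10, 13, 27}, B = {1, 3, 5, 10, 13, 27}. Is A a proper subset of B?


A ⊂ B requires: A ⊆ B AND A ≠ B.
A ⊆ B? Yes
A = B? Yes
A = B, so A is not a PROPER subset.

No, A is not a proper subset of B


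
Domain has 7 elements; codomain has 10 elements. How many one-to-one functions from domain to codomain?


An injection sends each of |A| = 7 inputs to a distinct output in B.
# injections = |B|·(|B|-1)·…·(|B|-|A|+1) = 10! / (10 - 7)!
= 10 × 9 × 8 × 7 × 6 × 5 × 4
= 604800

Number of injections = 604800


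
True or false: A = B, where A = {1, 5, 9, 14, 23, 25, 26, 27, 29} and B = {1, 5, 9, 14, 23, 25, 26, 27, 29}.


Two sets are equal iff they have exactly the same elements.
A = {1, 5, 9, 14, 23, 25, 26, 27, 29}
B = {1, 5, 9, 14, 23, 25, 26, 27, 29}
Same elements → A = B

Yes, A = B


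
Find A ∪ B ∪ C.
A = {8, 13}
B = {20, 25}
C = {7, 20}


A ∪ B = {8, 13, 20, 25}
(A ∪ B) ∪ C = {7, 8, 13, 20, 25}

A ∪ B ∪ C = {7, 8, 13, 20, 25}


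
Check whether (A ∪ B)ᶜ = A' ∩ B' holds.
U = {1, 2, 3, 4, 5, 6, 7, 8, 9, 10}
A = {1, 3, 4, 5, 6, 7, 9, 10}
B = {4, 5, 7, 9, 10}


LHS: A ∪ B = {1, 3, 4, 5, 6, 7, 9, 10}
(A ∪ B)' = U \ (A ∪ B) = {2, 8}
A' = {2, 8}, B' = {1, 2, 3, 6, 8}
Claimed RHS: A' ∩ B' = {2, 8}
Identity is VALID: LHS = RHS = {2, 8} ✓

Identity is valid. (A ∪ B)' = A' ∩ B' = {2, 8}


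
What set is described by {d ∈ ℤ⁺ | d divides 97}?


Checking each candidate:
Condition: positive divisors of 97
Result = {1, 97}

{1, 97}


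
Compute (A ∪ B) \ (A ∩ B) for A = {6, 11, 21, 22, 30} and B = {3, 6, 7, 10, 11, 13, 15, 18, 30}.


A △ B = (A \ B) ∪ (B \ A) = elements in exactly one of A or B
A \ B = {21, 22}
B \ A = {3, 7, 10, 13, 15, 18}
A △ B = {3, 7, 10, 13, 15, 18, 21, 22}

A △ B = {3, 7, 10, 13, 15, 18, 21, 22}


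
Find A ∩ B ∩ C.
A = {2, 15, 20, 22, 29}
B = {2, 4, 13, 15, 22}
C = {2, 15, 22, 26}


A ∩ B = {2, 15, 22}
(A ∩ B) ∩ C = {2, 15, 22}

A ∩ B ∩ C = {2, 15, 22}


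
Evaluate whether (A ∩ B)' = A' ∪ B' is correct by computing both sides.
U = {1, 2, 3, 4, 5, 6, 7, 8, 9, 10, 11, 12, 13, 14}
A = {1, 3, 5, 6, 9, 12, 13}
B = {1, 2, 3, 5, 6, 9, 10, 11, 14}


LHS: A ∩ B = {1, 3, 5, 6, 9}
(A ∩ B)' = U \ (A ∩ B) = {2, 4, 7, 8, 10, 11, 12, 13, 14}
A' = {2, 4, 7, 8, 10, 11, 14}, B' = {4, 7, 8, 12, 13}
Claimed RHS: A' ∪ B' = {2, 4, 7, 8, 10, 11, 12, 13, 14}
Identity is VALID: LHS = RHS = {2, 4, 7, 8, 10, 11, 12, 13, 14} ✓

Identity is valid. (A ∩ B)' = A' ∪ B' = {2, 4, 7, 8, 10, 11, 12, 13, 14}


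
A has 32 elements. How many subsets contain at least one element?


Total subsets = 2^n = 2^32 = 4294967296
Non-empty subsets exclude the empty set: 2^n - 1
= 4294967296 - 1
= 4294967295

Number of non-empty subsets = 4294967295


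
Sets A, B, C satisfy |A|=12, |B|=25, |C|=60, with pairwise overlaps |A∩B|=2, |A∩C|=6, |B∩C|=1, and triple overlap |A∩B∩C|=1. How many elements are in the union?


|A∪B∪C| = |A|+|B|+|C| - |A∩B|-|A∩C|-|B∩C| + |A∩B∩C|
= 12+25+60 - 2-6-1 + 1
= 97 - 9 + 1
= 89

|A ∪ B ∪ C| = 89


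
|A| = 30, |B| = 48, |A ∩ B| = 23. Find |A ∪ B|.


|A ∪ B| = |A| + |B| - |A ∩ B|
= 30 + 48 - 23
= 55

|A ∪ B| = 55


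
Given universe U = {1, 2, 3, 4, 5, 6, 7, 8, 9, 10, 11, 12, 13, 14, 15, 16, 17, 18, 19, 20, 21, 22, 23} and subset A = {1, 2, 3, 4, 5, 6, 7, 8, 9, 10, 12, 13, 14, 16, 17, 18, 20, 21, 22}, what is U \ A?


Aᶜ = U \ A = elements in U but not in A
U = {1, 2, 3, 4, 5, 6, 7, 8, 9, 10, 11, 12, 13, 14, 15, 16, 17, 18, 19, 20, 21, 22, 23}
A = {1, 2, 3, 4, 5, 6, 7, 8, 9, 10, 12, 13, 14, 16, 17, 18, 20, 21, 22}
Aᶜ = {11, 15, 19, 23}

Aᶜ = {11, 15, 19, 23}


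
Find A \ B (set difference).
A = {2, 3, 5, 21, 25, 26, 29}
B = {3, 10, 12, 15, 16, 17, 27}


A \ B = elements in A but not in B
A = {2, 3, 5, 21, 25, 26, 29}
B = {3, 10, 12, 15, 16, 17, 27}
Remove from A any elements in B
A \ B = {2, 5, 21, 25, 26, 29}

A \ B = {2, 5, 21, 25, 26, 29}


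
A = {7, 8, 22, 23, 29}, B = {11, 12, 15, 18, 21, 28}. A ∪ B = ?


A ∪ B = all elements in A or B (or both)
A = {7, 8, 22, 23, 29}
B = {11, 12, 15, 18, 21, 28}
A ∪ B = {7, 8, 11, 12, 15, 18, 21, 22, 23, 28, 29}

A ∪ B = {7, 8, 11, 12, 15, 18, 21, 22, 23, 28, 29}


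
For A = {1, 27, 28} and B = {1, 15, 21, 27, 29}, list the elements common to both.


A ∩ B = elements in both A and B
A = {1, 27, 28}
B = {1, 15, 21, 27, 29}
A ∩ B = {1, 27}

A ∩ B = {1, 27}


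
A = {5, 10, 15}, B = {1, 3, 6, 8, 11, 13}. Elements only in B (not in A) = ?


A = {5, 10, 15}
B = {1, 3, 6, 8, 11, 13}
Region: only in B (not in A)
Elements: {1, 3, 6, 8, 11, 13}

Elements only in B (not in A): {1, 3, 6, 8, 11, 13}


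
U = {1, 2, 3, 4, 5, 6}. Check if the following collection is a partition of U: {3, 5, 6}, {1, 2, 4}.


A partition requires: (1) non-empty parts, (2) pairwise disjoint, (3) union = U
Parts: {3, 5, 6}, {1, 2, 4}
Union of parts: {1, 2, 3, 4, 5, 6}
U = {1, 2, 3, 4, 5, 6}
All non-empty? True
Pairwise disjoint? True
Covers U? True

Yes, valid partition


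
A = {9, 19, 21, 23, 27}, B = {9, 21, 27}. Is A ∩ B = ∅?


Disjoint means A ∩ B = ∅.
A ∩ B = {9, 21, 27}
A ∩ B ≠ ∅, so A and B are NOT disjoint.

No, A and B are not disjoint (A ∩ B = {9, 21, 27})


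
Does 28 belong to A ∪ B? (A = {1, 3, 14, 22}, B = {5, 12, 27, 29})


A = {1, 3, 14, 22}, B = {5, 12, 27, 29}
A ∪ B = all elements in A or B
A ∪ B = {1, 3, 5, 12, 14, 22, 27, 29}
Checking if 28 ∈ A ∪ B
28 is not in A ∪ B → False

28 ∉ A ∪ B


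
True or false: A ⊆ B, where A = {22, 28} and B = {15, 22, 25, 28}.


A ⊆ B means every element of A is in B.
All elements of A are in B.
So A ⊆ B.

Yes, A ⊆ B


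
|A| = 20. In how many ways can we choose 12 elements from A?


C(n,k) = n! / (k!(n-k)!)
C(20,12) = 20! / (12!8!)
= 125970

C(20,12) = 125970


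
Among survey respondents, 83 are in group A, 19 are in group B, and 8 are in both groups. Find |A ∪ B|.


|A ∪ B| = |A| + |B| - |A ∩ B|
= 83 + 19 - 8
= 94

|A ∪ B| = 94


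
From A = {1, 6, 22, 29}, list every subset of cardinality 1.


|A| = 4, so A has C(4,1) = 4 subsets of size 1.
Enumerate by choosing 1 elements from A at a time:
{1}, {6}, {22}, {29}

1-element subsets (4 total): {1}, {6}, {22}, {29}


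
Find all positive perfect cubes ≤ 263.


Checking each candidate:
Condition: positive perfect cubes ≤ 263
Result = {1, 8, 27, 64, 125, 216}

{1, 8, 27, 64, 125, 216}


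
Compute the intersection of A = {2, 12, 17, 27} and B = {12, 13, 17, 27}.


A ∩ B = elements in both A and B
A = {2, 12, 17, 27}
B = {12, 13, 17, 27}
A ∩ B = {12, 17, 27}

A ∩ B = {12, 17, 27}


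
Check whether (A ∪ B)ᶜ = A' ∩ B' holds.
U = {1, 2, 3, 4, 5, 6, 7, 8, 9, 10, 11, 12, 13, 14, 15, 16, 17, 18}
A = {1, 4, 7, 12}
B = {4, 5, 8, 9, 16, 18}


LHS: A ∪ B = {1, 4, 5, 7, 8, 9, 12, 16, 18}
(A ∪ B)' = U \ (A ∪ B) = {2, 3, 6, 10, 11, 13, 14, 15, 17}
A' = {2, 3, 5, 6, 8, 9, 10, 11, 13, 14, 15, 16, 17, 18}, B' = {1, 2, 3, 6, 7, 10, 11, 12, 13, 14, 15, 17}
Claimed RHS: A' ∩ B' = {2, 3, 6, 10, 11, 13, 14, 15, 17}
Identity is VALID: LHS = RHS = {2, 3, 6, 10, 11, 13, 14, 15, 17} ✓

Identity is valid. (A ∪ B)' = A' ∩ B' = {2, 3, 6, 10, 11, 13, 14, 15, 17}


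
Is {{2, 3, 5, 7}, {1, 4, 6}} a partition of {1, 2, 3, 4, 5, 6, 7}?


A partition requires: (1) non-empty parts, (2) pairwise disjoint, (3) union = U
Parts: {2, 3, 5, 7}, {1, 4, 6}
Union of parts: {1, 2, 3, 4, 5, 6, 7}
U = {1, 2, 3, 4, 5, 6, 7}
All non-empty? True
Pairwise disjoint? True
Covers U? True

Yes, valid partition


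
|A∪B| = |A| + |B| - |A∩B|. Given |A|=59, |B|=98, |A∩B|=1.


|A ∪ B| = |A| + |B| - |A ∩ B|
= 59 + 98 - 1
= 156

|A ∪ B| = 156


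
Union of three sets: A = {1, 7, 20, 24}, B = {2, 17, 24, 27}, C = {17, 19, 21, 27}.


A ∪ B = {1, 2, 7, 17, 20, 24, 27}
(A ∪ B) ∪ C = {1, 2, 7, 17, 19, 20, 21, 24, 27}

A ∪ B ∪ C = {1, 2, 7, 17, 19, 20, 21, 24, 27}


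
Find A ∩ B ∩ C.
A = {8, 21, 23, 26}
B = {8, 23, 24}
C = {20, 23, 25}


A ∩ B = {8, 23}
(A ∩ B) ∩ C = {23}

A ∩ B ∩ C = {23}


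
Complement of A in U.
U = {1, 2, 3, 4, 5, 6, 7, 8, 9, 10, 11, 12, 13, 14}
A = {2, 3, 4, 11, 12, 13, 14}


Aᶜ = U \ A = elements in U but not in A
U = {1, 2, 3, 4, 5, 6, 7, 8, 9, 10, 11, 12, 13, 14}
A = {2, 3, 4, 11, 12, 13, 14}
Aᶜ = {1, 5, 6, 7, 8, 9, 10}

Aᶜ = {1, 5, 6, 7, 8, 9, 10}


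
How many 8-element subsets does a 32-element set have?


C(n,k) = n! / (k!(n-k)!)
C(32,8) = 32! / (8!24!)
= 10518300

C(32,8) = 10518300


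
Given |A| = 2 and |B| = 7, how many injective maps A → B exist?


An injection sends each of |A| = 2 inputs to a distinct output in B.
# injections = |B|·(|B|-1)·…·(|B|-|A|+1) = 7! / (7 - 2)!
= 7 × 6
= 42

Number of injections = 42


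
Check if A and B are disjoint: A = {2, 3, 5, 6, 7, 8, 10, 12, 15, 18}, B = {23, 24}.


Disjoint means A ∩ B = ∅.
A ∩ B = ∅
A ∩ B = ∅, so A and B are disjoint.

Yes, A and B are disjoint


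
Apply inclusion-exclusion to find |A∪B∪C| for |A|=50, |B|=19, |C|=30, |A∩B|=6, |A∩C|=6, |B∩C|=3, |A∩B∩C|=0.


|A∪B∪C| = |A|+|B|+|C| - |A∩B|-|A∩C|-|B∩C| + |A∩B∩C|
= 50+19+30 - 6-6-3 + 0
= 99 - 15 + 0
= 84

|A ∪ B ∪ C| = 84


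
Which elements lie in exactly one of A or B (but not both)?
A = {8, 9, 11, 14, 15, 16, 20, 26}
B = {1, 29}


A △ B = (A \ B) ∪ (B \ A) = elements in exactly one of A or B
A \ B = {8, 9, 11, 14, 15, 16, 20, 26}
B \ A = {1, 29}
A △ B = {1, 8, 9, 11, 14, 15, 16, 20, 26, 29}

A △ B = {1, 8, 9, 11, 14, 15, 16, 20, 26, 29}


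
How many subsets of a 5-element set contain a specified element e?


Subsets of A containing e correspond to subsets of A \ {e}, which has 4 elements.
Count = 2^(n-1) = 2^4
= 16

Number of subsets containing e = 16


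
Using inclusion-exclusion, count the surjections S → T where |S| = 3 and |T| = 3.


n = |S| = 3, k = |T| = 3. Surjections via inclusion-exclusion:
S(n,k) = Σ(-1)^i × C(k,i) × (k-i)^n, i=0 to k
i=0: (-1)^0×C(3,0)×3^3 = 27
i=1: (-1)^1×C(3,1)×2^3 = -24
i=2: (-1)^2×C(3,2)×1^3 = 3
i=3: (-1)^3×C(3,3)×0^3 = 0
Total = 6

Number of surjections = 6


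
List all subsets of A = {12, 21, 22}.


|A| = 3, so |P(A)| = 2^3 = 8
Enumerate subsets by cardinality (0 to 3):
∅, {12}, {21}, {22}, {12, 21}, {12, 22}, {21, 22}, {12, 21, 22}

P(A) has 8 subsets: ∅, {12}, {21}, {22}, {12, 21}, {12, 22}, {21, 22}, {12, 21, 22}


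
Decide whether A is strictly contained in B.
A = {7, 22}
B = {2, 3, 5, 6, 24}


A ⊂ B requires: A ⊆ B AND A ≠ B.
A ⊆ B? No
A ⊄ B, so A is not a proper subset.

No, A is not a proper subset of B


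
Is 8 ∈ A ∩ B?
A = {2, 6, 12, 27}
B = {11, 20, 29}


A = {2, 6, 12, 27}, B = {11, 20, 29}
A ∩ B = elements in both A and B
A ∩ B = ∅
Checking if 8 ∈ A ∩ B
8 is not in A ∩ B → False

8 ∉ A ∩ B


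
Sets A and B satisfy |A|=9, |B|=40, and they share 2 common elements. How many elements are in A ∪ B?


|A ∪ B| = |A| + |B| - |A ∩ B|
= 9 + 40 - 2
= 47

|A ∪ B| = 47


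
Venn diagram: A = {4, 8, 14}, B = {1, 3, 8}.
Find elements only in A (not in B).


A = {4, 8, 14}
B = {1, 3, 8}
Region: only in A (not in B)
Elements: {4, 14}

Elements only in A (not in B): {4, 14}


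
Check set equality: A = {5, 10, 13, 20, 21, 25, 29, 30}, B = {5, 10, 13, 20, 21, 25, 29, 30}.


Two sets are equal iff they have exactly the same elements.
A = {5, 10, 13, 20, 21, 25, 29, 30}
B = {5, 10, 13, 20, 21, 25, 29, 30}
Same elements → A = B

Yes, A = B


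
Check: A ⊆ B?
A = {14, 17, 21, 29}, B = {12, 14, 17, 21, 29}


A ⊆ B means every element of A is in B.
All elements of A are in B.
So A ⊆ B.

Yes, A ⊆ B


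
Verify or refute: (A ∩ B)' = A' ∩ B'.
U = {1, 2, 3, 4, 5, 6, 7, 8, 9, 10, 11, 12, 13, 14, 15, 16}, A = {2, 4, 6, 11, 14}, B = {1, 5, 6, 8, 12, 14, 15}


LHS: A ∩ B = {6, 14}
(A ∩ B)' = U \ (A ∩ B) = {1, 2, 3, 4, 5, 7, 8, 9, 10, 11, 12, 13, 15, 16}
A' = {1, 3, 5, 7, 8, 9, 10, 12, 13, 15, 16}, B' = {2, 3, 4, 7, 9, 10, 11, 13, 16}
Claimed RHS: A' ∩ B' = {3, 7, 9, 10, 13, 16}
Identity is INVALID: LHS = {1, 2, 3, 4, 5, 7, 8, 9, 10, 11, 12, 13, 15, 16} but the RHS claimed here equals {3, 7, 9, 10, 13, 16}. The correct form is (A ∩ B)' = A' ∪ B'.

Identity is invalid: (A ∩ B)' = {1, 2, 3, 4, 5, 7, 8, 9, 10, 11, 12, 13, 15, 16} but A' ∩ B' = {3, 7, 9, 10, 13, 16}. The correct De Morgan law is (A ∩ B)' = A' ∪ B'.


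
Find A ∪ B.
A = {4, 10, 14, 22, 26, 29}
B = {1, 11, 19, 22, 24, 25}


A ∪ B = all elements in A or B (or both)
A = {4, 10, 14, 22, 26, 29}
B = {1, 11, 19, 22, 24, 25}
A ∪ B = {1, 4, 10, 11, 14, 19, 22, 24, 25, 26, 29}

A ∪ B = {1, 4, 10, 11, 14, 19, 22, 24, 25, 26, 29}


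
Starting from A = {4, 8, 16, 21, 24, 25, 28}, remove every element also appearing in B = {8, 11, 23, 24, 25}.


A \ B = elements in A but not in B
A = {4, 8, 16, 21, 24, 25, 28}
B = {8, 11, 23, 24, 25}
Remove from A any elements in B
A \ B = {4, 16, 21, 28}

A \ B = {4, 16, 21, 28}


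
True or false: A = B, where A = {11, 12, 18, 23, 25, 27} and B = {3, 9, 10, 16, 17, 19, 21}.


Two sets are equal iff they have exactly the same elements.
A = {11, 12, 18, 23, 25, 27}
B = {3, 9, 10, 16, 17, 19, 21}
Differences: {3, 9, 10, 11, 12, 16, 17, 18, 19, 21, 23, 25, 27}
A ≠ B

No, A ≠ B


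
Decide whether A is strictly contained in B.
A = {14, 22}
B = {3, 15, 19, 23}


A ⊂ B requires: A ⊆ B AND A ≠ B.
A ⊆ B? No
A ⊄ B, so A is not a proper subset.

No, A is not a proper subset of B


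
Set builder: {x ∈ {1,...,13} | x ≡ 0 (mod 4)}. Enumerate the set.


Checking each candidate:
Condition: x in {1,...,13} with x ≡ 0 (mod 4)
Result = {4, 8, 12}

{4, 8, 12}


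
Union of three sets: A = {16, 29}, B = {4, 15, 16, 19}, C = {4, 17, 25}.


A ∪ B = {4, 15, 16, 19, 29}
(A ∪ B) ∪ C = {4, 15, 16, 17, 19, 25, 29}

A ∪ B ∪ C = {4, 15, 16, 17, 19, 25, 29}


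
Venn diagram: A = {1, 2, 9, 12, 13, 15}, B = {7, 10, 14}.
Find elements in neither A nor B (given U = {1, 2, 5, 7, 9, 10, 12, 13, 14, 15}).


A = {1, 2, 9, 12, 13, 15}
B = {7, 10, 14}
Region: in neither A nor B (given U = {1, 2, 5, 7, 9, 10, 12, 13, 14, 15})
Elements: {5}

Elements in neither A nor B (given U = {1, 2, 5, 7, 9, 10, 12, 13, 14, 15}): {5}


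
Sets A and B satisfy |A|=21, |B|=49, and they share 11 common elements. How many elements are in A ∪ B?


|A ∪ B| = |A| + |B| - |A ∩ B|
= 21 + 49 - 11
= 59

|A ∪ B| = 59


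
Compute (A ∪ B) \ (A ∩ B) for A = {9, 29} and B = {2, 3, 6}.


A △ B = (A \ B) ∪ (B \ A) = elements in exactly one of A or B
A \ B = {9, 29}
B \ A = {2, 3, 6}
A △ B = {2, 3, 6, 9, 29}

A △ B = {2, 3, 6, 9, 29}


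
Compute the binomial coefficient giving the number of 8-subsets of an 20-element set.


C(n,k) = n! / (k!(n-k)!)
C(20,8) = 20! / (8!12!)
= 125970

C(20,8) = 125970


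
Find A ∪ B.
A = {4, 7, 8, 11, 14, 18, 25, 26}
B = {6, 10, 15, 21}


A ∪ B = all elements in A or B (or both)
A = {4, 7, 8, 11, 14, 18, 25, 26}
B = {6, 10, 15, 21}
A ∪ B = {4, 6, 7, 8, 10, 11, 14, 15, 18, 21, 25, 26}

A ∪ B = {4, 6, 7, 8, 10, 11, 14, 15, 18, 21, 25, 26}


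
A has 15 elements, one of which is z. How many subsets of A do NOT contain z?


Subsets of A avoiding z are subsets of A \ {z}, which has 14 elements.
Count = 2^(n-1) = 2^14
= 16384

Number of subsets avoiding z = 16384


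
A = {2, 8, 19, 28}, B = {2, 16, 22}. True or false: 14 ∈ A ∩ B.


A = {2, 8, 19, 28}, B = {2, 16, 22}
A ∩ B = elements in both A and B
A ∩ B = {2}
Checking if 14 ∈ A ∩ B
14 is not in A ∩ B → False

14 ∉ A ∩ B


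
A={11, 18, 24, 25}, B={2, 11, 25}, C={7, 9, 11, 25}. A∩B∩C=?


A ∩ B = {11, 25}
(A ∩ B) ∩ C = {11, 25}

A ∩ B ∩ C = {11, 25}


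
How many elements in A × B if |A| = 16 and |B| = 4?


|A × B| = |A| × |B|
= 16 × 4
= 64

|A × B| = 64


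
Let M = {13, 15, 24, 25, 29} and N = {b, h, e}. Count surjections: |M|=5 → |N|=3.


n = |M| = 5, k = |N| = 3. Surjections via inclusion-exclusion:
S(n,k) = Σ(-1)^i × C(k,i) × (k-i)^n, i=0 to k
i=0: (-1)^0×C(3,0)×3^5 = 243
i=1: (-1)^1×C(3,1)×2^5 = -96
i=2: (-1)^2×C(3,2)×1^5 = 3
i=3: (-1)^3×C(3,3)×0^5 = 0
Total = 150

Number of surjections = 150


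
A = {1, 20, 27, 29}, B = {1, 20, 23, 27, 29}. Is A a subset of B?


A ⊆ B means every element of A is in B.
All elements of A are in B.
So A ⊆ B.

Yes, A ⊆ B


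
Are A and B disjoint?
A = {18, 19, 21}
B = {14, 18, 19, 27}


Disjoint means A ∩ B = ∅.
A ∩ B = {18, 19}
A ∩ B ≠ ∅, so A and B are NOT disjoint.

No, A and B are not disjoint (A ∩ B = {18, 19})


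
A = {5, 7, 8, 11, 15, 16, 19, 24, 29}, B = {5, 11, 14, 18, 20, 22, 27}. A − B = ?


A \ B = elements in A but not in B
A = {5, 7, 8, 11, 15, 16, 19, 24, 29}
B = {5, 11, 14, 18, 20, 22, 27}
Remove from A any elements in B
A \ B = {7, 8, 15, 16, 19, 24, 29}

A \ B = {7, 8, 15, 16, 19, 24, 29}


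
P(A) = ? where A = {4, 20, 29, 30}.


|A| = 4, so |P(A)| = 2^4 = 16
Enumerate subsets by cardinality (0 to 4):
∅, {4}, {20}, {29}, {30}, {4, 20}, {4, 29}, {4, 30}, {20, 29}, {20, 30}, {29, 30}, {4, 20, 29}, {4, 20, 30}, {4, 29, 30}, {20, 29, 30}, {4, 20, 29, 30}

P(A) has 16 subsets: ∅, {4}, {20}, {29}, {30}, {4, 20}, {4, 29}, {4, 30}, {20, 29}, {20, 30}, {29, 30}, {4, 20, 29}, {4, 20, 30}, {4, 29, 30}, {20, 29, 30}, {4, 20, 29, 30}


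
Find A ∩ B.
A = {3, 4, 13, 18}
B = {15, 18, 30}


A ∩ B = elements in both A and B
A = {3, 4, 13, 18}
B = {15, 18, 30}
A ∩ B = {18}

A ∩ B = {18}


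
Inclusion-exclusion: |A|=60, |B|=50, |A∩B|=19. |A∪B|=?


|A ∪ B| = |A| + |B| - |A ∩ B|
= 60 + 50 - 19
= 91

|A ∪ B| = 91


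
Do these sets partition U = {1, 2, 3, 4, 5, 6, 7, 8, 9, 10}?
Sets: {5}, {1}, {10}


A partition requires: (1) non-empty parts, (2) pairwise disjoint, (3) union = U
Parts: {5}, {1}, {10}
Union of parts: {1, 5, 10}
U = {1, 2, 3, 4, 5, 6, 7, 8, 9, 10}
All non-empty? True
Pairwise disjoint? True
Covers U? False

No, not a valid partition


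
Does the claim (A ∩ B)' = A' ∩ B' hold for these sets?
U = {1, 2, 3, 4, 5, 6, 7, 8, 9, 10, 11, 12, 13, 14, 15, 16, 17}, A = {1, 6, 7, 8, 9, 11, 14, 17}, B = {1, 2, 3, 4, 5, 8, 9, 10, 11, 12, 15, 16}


LHS: A ∩ B = {1, 8, 9, 11}
(A ∩ B)' = U \ (A ∩ B) = {2, 3, 4, 5, 6, 7, 10, 12, 13, 14, 15, 16, 17}
A' = {2, 3, 4, 5, 10, 12, 13, 15, 16}, B' = {6, 7, 13, 14, 17}
Claimed RHS: A' ∩ B' = {13}
Identity is INVALID: LHS = {2, 3, 4, 5, 6, 7, 10, 12, 13, 14, 15, 16, 17} but the RHS claimed here equals {13}. The correct form is (A ∩ B)' = A' ∪ B'.

Identity is invalid: (A ∩ B)' = {2, 3, 4, 5, 6, 7, 10, 12, 13, 14, 15, 16, 17} but A' ∩ B' = {13}. The correct De Morgan law is (A ∩ B)' = A' ∪ B'.


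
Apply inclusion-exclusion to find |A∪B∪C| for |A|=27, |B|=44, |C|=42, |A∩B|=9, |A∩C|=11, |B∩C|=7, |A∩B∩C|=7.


|A∪B∪C| = |A|+|B|+|C| - |A∩B|-|A∩C|-|B∩C| + |A∩B∩C|
= 27+44+42 - 9-11-7 + 7
= 113 - 27 + 7
= 93

|A ∪ B ∪ C| = 93


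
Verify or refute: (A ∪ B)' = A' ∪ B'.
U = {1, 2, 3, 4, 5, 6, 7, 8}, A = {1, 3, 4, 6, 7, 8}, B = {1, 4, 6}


LHS: A ∪ B = {1, 3, 4, 6, 7, 8}
(A ∪ B)' = U \ (A ∪ B) = {2, 5}
A' = {2, 5}, B' = {2, 3, 5, 7, 8}
Claimed RHS: A' ∪ B' = {2, 3, 5, 7, 8}
Identity is INVALID: LHS = {2, 5} but the RHS claimed here equals {2, 3, 5, 7, 8}. The correct form is (A ∪ B)' = A' ∩ B'.

Identity is invalid: (A ∪ B)' = {2, 5} but A' ∪ B' = {2, 3, 5, 7, 8}. The correct De Morgan law is (A ∪ B)' = A' ∩ B'.


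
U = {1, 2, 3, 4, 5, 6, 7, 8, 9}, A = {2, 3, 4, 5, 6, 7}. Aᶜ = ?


Aᶜ = U \ A = elements in U but not in A
U = {1, 2, 3, 4, 5, 6, 7, 8, 9}
A = {2, 3, 4, 5, 6, 7}
Aᶜ = {1, 8, 9}

Aᶜ = {1, 8, 9}


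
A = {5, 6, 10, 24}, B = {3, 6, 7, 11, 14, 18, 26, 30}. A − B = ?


A \ B = elements in A but not in B
A = {5, 6, 10, 24}
B = {3, 6, 7, 11, 14, 18, 26, 30}
Remove from A any elements in B
A \ B = {5, 10, 24}

A \ B = {5, 10, 24}


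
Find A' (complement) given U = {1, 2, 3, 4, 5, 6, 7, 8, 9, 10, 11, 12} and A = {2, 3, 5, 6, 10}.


Aᶜ = U \ A = elements in U but not in A
U = {1, 2, 3, 4, 5, 6, 7, 8, 9, 10, 11, 12}
A = {2, 3, 5, 6, 10}
Aᶜ = {1, 4, 7, 8, 9, 11, 12}

Aᶜ = {1, 4, 7, 8, 9, 11, 12}


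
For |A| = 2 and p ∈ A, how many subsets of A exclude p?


Subsets of A avoiding p are subsets of A \ {p}, which has 1 elements.
Count = 2^(n-1) = 2^1
= 2

Number of subsets avoiding p = 2


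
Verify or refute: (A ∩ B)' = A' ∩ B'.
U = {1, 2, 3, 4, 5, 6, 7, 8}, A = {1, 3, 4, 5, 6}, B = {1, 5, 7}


LHS: A ∩ B = {1, 5}
(A ∩ B)' = U \ (A ∩ B) = {2, 3, 4, 6, 7, 8}
A' = {2, 7, 8}, B' = {2, 3, 4, 6, 8}
Claimed RHS: A' ∩ B' = {2, 8}
Identity is INVALID: LHS = {2, 3, 4, 6, 7, 8} but the RHS claimed here equals {2, 8}. The correct form is (A ∩ B)' = A' ∪ B'.

Identity is invalid: (A ∩ B)' = {2, 3, 4, 6, 7, 8} but A' ∩ B' = {2, 8}. The correct De Morgan law is (A ∩ B)' = A' ∪ B'.


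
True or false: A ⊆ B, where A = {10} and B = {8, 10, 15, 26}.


A ⊆ B means every element of A is in B.
All elements of A are in B.
So A ⊆ B.

Yes, A ⊆ B


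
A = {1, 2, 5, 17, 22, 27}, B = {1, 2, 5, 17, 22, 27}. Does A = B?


Two sets are equal iff they have exactly the same elements.
A = {1, 2, 5, 17, 22, 27}
B = {1, 2, 5, 17, 22, 27}
Same elements → A = B

Yes, A = B


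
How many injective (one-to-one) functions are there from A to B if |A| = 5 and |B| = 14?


An injection sends each of |A| = 5 inputs to a distinct output in B.
# injections = |B|·(|B|-1)·…·(|B|-|A|+1) = 14! / (14 - 5)!
= 14 × 13 × 12 × 11 × 10
= 240240

Number of injections = 240240


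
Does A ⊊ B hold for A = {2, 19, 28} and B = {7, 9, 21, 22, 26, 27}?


A ⊂ B requires: A ⊆ B AND A ≠ B.
A ⊆ B? No
A ⊄ B, so A is not a proper subset.

No, A is not a proper subset of B


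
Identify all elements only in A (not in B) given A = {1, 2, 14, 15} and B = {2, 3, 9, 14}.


A = {1, 2, 14, 15}
B = {2, 3, 9, 14}
Region: only in A (not in B)
Elements: {1, 15}

Elements only in A (not in B): {1, 15}


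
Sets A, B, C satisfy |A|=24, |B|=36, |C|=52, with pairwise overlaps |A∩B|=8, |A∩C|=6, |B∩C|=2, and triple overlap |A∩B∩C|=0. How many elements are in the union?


|A∪B∪C| = |A|+|B|+|C| - |A∩B|-|A∩C|-|B∩C| + |A∩B∩C|
= 24+36+52 - 8-6-2 + 0
= 112 - 16 + 0
= 96

|A ∪ B ∪ C| = 96


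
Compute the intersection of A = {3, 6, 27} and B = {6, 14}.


A ∩ B = elements in both A and B
A = {3, 6, 27}
B = {6, 14}
A ∩ B = {6}

A ∩ B = {6}


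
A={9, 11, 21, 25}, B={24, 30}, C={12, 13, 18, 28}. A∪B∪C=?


A ∪ B = {9, 11, 21, 24, 25, 30}
(A ∪ B) ∪ C = {9, 11, 12, 13, 18, 21, 24, 25, 28, 30}

A ∪ B ∪ C = {9, 11, 12, 13, 18, 21, 24, 25, 28, 30}


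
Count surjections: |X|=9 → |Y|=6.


n = |X| = 9, k = |Y| = 6. Surjections via inclusion-exclusion:
S(n,k) = Σ(-1)^i × C(k,i) × (k-i)^n, i=0 to k
i=0: (-1)^0×C(6,0)×6^9 = 10077696
i=1: (-1)^1×C(6,1)×5^9 = -11718750
i=2: (-1)^2×C(6,2)×4^9 = 3932160
i=3: (-1)^3×C(6,3)×3^9 = -393660
i=4: (-1)^4×C(6,4)×2^9 = 7680
i=5: (-1)^5×C(6,5)×1^9 = -6
i=6: (-1)^6×C(6,6)×0^9 = 0
Total = 1905120

Number of surjections = 1905120


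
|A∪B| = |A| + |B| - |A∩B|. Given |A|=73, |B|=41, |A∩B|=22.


|A ∪ B| = |A| + |B| - |A ∩ B|
= 73 + 41 - 22
= 92

|A ∪ B| = 92


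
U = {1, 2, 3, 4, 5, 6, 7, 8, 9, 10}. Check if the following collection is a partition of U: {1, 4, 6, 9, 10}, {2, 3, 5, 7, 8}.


A partition requires: (1) non-empty parts, (2) pairwise disjoint, (3) union = U
Parts: {1, 4, 6, 9, 10}, {2, 3, 5, 7, 8}
Union of parts: {1, 2, 3, 4, 5, 6, 7, 8, 9, 10}
U = {1, 2, 3, 4, 5, 6, 7, 8, 9, 10}
All non-empty? True
Pairwise disjoint? True
Covers U? True

Yes, valid partition


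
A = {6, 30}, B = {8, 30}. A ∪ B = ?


A ∪ B = all elements in A or B (or both)
A = {6, 30}
B = {8, 30}
A ∪ B = {6, 8, 30}

A ∪ B = {6, 8, 30}


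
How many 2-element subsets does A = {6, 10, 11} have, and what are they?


|A| = 3, so A has C(3,2) = 3 subsets of size 2.
Enumerate by choosing 2 elements from A at a time:
{6, 10}, {6, 11}, {10, 11}

2-element subsets (3 total): {6, 10}, {6, 11}, {10, 11}


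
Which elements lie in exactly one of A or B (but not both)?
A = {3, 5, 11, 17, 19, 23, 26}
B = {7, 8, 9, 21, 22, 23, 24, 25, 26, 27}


A △ B = (A \ B) ∪ (B \ A) = elements in exactly one of A or B
A \ B = {3, 5, 11, 17, 19}
B \ A = {7, 8, 9, 21, 22, 24, 25, 27}
A △ B = {3, 5, 7, 8, 9, 11, 17, 19, 21, 22, 24, 25, 27}

A △ B = {3, 5, 7, 8, 9, 11, 17, 19, 21, 22, 24, 25, 27}


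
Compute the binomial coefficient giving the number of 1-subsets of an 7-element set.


C(n,k) = n! / (k!(n-k)!)
C(7,1) = 7! / (1!6!)
= 7

C(7,1) = 7


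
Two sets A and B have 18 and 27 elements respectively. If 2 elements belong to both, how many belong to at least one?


|A ∪ B| = |A| + |B| - |A ∩ B|
= 18 + 27 - 2
= 43

|A ∪ B| = 43


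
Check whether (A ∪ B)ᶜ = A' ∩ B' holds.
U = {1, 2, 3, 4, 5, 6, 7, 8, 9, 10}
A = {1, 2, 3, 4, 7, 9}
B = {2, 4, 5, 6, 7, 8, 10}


LHS: A ∪ B = {1, 2, 3, 4, 5, 6, 7, 8, 9, 10}
(A ∪ B)' = U \ (A ∪ B) = ∅
A' = {5, 6, 8, 10}, B' = {1, 3, 9}
Claimed RHS: A' ∩ B' = ∅
Identity is VALID: LHS = RHS = ∅ ✓

Identity is valid. (A ∪ B)' = A' ∩ B' = ∅


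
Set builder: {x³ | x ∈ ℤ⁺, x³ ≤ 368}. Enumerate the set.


Checking each candidate:
Condition: positive perfect cubes ≤ 368
Result = {1, 8, 27, 64, 125, 216, 343}

{1, 8, 27, 64, 125, 216, 343}


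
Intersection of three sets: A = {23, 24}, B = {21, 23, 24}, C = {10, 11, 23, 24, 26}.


A ∩ B = {23, 24}
(A ∩ B) ∩ C = {23, 24}

A ∩ B ∩ C = {23, 24}


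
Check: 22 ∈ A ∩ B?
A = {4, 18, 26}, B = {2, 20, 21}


A = {4, 18, 26}, B = {2, 20, 21}
A ∩ B = elements in both A and B
A ∩ B = ∅
Checking if 22 ∈ A ∩ B
22 is not in A ∩ B → False

22 ∉ A ∩ B


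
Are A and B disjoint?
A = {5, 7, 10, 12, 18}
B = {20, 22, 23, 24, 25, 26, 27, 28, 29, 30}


Disjoint means A ∩ B = ∅.
A ∩ B = ∅
A ∩ B = ∅, so A and B are disjoint.

Yes, A and B are disjoint


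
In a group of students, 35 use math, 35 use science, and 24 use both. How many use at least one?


|A ∪ B| = |A| + |B| - |A ∩ B|
= 35 + 35 - 24
= 46

|A ∪ B| = 46


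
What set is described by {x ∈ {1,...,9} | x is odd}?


Checking each candidate:
Condition: odd numbers in {1,...,9}
Result = {1, 3, 5, 7, 9}

{1, 3, 5, 7, 9}


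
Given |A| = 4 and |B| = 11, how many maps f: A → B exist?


Each of |A| = 4 inputs maps to any of |B| = 11 outputs.
# functions = |B|^|A| = 11^4
= 14641

Number of functions = 14641


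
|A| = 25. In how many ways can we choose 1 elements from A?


C(n,k) = n! / (k!(n-k)!)
C(25,1) = 25! / (1!24!)
= 25

C(25,1) = 25


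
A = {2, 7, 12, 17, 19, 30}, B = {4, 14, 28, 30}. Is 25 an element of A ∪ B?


A = {2, 7, 12, 17, 19, 30}, B = {4, 14, 28, 30}
A ∪ B = all elements in A or B
A ∪ B = {2, 4, 7, 12, 14, 17, 19, 28, 30}
Checking if 25 ∈ A ∪ B
25 is not in A ∪ B → False

25 ∉ A ∪ B


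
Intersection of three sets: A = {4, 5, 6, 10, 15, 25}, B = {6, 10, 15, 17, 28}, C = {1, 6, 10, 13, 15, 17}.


A ∩ B = {6, 10, 15}
(A ∩ B) ∩ C = {6, 10, 15}

A ∩ B ∩ C = {6, 10, 15}


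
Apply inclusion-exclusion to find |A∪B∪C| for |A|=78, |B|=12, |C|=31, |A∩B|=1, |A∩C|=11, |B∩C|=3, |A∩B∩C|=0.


|A∪B∪C| = |A|+|B|+|C| - |A∩B|-|A∩C|-|B∩C| + |A∩B∩C|
= 78+12+31 - 1-11-3 + 0
= 121 - 15 + 0
= 106

|A ∪ B ∪ C| = 106


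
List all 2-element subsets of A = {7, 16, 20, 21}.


|A| = 4, so A has C(4,2) = 6 subsets of size 2.
Enumerate by choosing 2 elements from A at a time:
{7, 16}, {7, 20}, {7, 21}, {16, 20}, {16, 21}, {20, 21}

2-element subsets (6 total): {7, 16}, {7, 20}, {7, 21}, {16, 20}, {16, 21}, {20, 21}


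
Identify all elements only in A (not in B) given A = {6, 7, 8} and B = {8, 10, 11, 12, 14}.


A = {6, 7, 8}
B = {8, 10, 11, 12, 14}
Region: only in A (not in B)
Elements: {6, 7}

Elements only in A (not in B): {6, 7}


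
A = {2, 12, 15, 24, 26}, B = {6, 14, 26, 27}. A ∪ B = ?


A ∪ B = all elements in A or B (or both)
A = {2, 12, 15, 24, 26}
B = {6, 14, 26, 27}
A ∪ B = {2, 6, 12, 14, 15, 24, 26, 27}

A ∪ B = {2, 6, 12, 14, 15, 24, 26, 27}


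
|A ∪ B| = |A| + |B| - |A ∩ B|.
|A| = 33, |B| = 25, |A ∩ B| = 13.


|A ∪ B| = |A| + |B| - |A ∩ B|
= 33 + 25 - 13
= 45

|A ∪ B| = 45


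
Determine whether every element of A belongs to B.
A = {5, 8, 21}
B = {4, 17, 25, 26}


A ⊆ B means every element of A is in B.
Elements in A not in B: {5, 8, 21}
So A ⊄ B.

No, A ⊄ B


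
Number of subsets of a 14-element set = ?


Number of subsets = 2^n
= 2^14
= 16384

|P(A)| = 16384


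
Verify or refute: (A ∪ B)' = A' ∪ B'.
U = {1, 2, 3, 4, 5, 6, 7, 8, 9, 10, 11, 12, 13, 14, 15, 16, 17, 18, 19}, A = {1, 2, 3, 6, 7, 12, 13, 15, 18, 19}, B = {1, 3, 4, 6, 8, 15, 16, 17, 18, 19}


LHS: A ∪ B = {1, 2, 3, 4, 6, 7, 8, 12, 13, 15, 16, 17, 18, 19}
(A ∪ B)' = U \ (A ∪ B) = {5, 9, 10, 11, 14}
A' = {4, 5, 8, 9, 10, 11, 14, 16, 17}, B' = {2, 5, 7, 9, 10, 11, 12, 13, 14}
Claimed RHS: A' ∪ B' = {2, 4, 5, 7, 8, 9, 10, 11, 12, 13, 14, 16, 17}
Identity is INVALID: LHS = {5, 9, 10, 11, 14} but the RHS claimed here equals {2, 4, 5, 7, 8, 9, 10, 11, 12, 13, 14, 16, 17}. The correct form is (A ∪ B)' = A' ∩ B'.

Identity is invalid: (A ∪ B)' = {5, 9, 10, 11, 14} but A' ∪ B' = {2, 4, 5, 7, 8, 9, 10, 11, 12, 13, 14, 16, 17}. The correct De Morgan law is (A ∪ B)' = A' ∩ B'.


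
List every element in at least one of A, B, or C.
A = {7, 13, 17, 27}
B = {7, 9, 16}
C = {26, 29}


A ∪ B = {7, 9, 13, 16, 17, 27}
(A ∪ B) ∪ C = {7, 9, 13, 16, 17, 26, 27, 29}

A ∪ B ∪ C = {7, 9, 13, 16, 17, 26, 27, 29}


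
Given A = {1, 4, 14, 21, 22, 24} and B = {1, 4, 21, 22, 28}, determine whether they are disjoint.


Disjoint means A ∩ B = ∅.
A ∩ B = {1, 4, 21, 22}
A ∩ B ≠ ∅, so A and B are NOT disjoint.

No, A and B are not disjoint (A ∩ B = {1, 4, 21, 22})


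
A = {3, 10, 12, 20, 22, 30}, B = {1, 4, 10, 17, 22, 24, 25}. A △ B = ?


A △ B = (A \ B) ∪ (B \ A) = elements in exactly one of A or B
A \ B = {3, 12, 20, 30}
B \ A = {1, 4, 17, 24, 25}
A △ B = {1, 3, 4, 12, 17, 20, 24, 25, 30}

A △ B = {1, 3, 4, 12, 17, 20, 24, 25, 30}


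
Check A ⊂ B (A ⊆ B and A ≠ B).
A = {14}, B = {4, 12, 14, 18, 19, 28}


A ⊂ B requires: A ⊆ B AND A ≠ B.
A ⊆ B? Yes
A = B? No
A ⊂ B: Yes (A is a proper subset of B)

Yes, A ⊂ B


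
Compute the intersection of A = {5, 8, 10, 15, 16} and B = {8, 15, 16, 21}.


A ∩ B = elements in both A and B
A = {5, 8, 10, 15, 16}
B = {8, 15, 16, 21}
A ∩ B = {8, 15, 16}

A ∩ B = {8, 15, 16}


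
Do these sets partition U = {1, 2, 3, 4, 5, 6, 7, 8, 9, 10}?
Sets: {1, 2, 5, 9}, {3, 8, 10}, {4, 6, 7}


A partition requires: (1) non-empty parts, (2) pairwise disjoint, (3) union = U
Parts: {1, 2, 5, 9}, {3, 8, 10}, {4, 6, 7}
Union of parts: {1, 2, 3, 4, 5, 6, 7, 8, 9, 10}
U = {1, 2, 3, 4, 5, 6, 7, 8, 9, 10}
All non-empty? True
Pairwise disjoint? True
Covers U? True

Yes, valid partition


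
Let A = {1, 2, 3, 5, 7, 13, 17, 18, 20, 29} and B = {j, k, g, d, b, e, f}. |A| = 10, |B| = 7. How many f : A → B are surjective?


n = |A| = 10, k = |B| = 7. Surjections via inclusion-exclusion:
S(n,k) = Σ(-1)^i × C(k,i) × (k-i)^n, i=0 to k
i=0: (-1)^0×C(7,0)×7^10 = 282475249
i=1: (-1)^1×C(7,1)×6^10 = -423263232
i=2: (-1)^2×C(7,2)×5^10 = 205078125
i=3: (-1)^3×C(7,3)×4^10 = -36700160
i=4: (-1)^4×C(7,4)×3^10 = 2066715
i=5: (-1)^5×C(7,5)×2^10 = -21504
i=6: (-1)^6×C(7,6)×1^10 = 7
i=7: (-1)^7×C(7,7)×0^10 = 0
Total = 29635200

Number of surjections = 29635200


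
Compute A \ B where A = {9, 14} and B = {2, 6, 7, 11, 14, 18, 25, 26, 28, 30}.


A \ B = elements in A but not in B
A = {9, 14}
B = {2, 6, 7, 11, 14, 18, 25, 26, 28, 30}
Remove from A any elements in B
A \ B = {9}

A \ B = {9}


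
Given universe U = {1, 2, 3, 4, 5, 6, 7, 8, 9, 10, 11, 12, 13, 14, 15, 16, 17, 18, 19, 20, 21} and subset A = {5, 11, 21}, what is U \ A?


Aᶜ = U \ A = elements in U but not in A
U = {1, 2, 3, 4, 5, 6, 7, 8, 9, 10, 11, 12, 13, 14, 15, 16, 17, 18, 19, 20, 21}
A = {5, 11, 21}
Aᶜ = {1, 2, 3, 4, 6, 7, 8, 9, 10, 12, 13, 14, 15, 16, 17, 18, 19, 20}

Aᶜ = {1, 2, 3, 4, 6, 7, 8, 9, 10, 12, 13, 14, 15, 16, 17, 18, 19, 20}


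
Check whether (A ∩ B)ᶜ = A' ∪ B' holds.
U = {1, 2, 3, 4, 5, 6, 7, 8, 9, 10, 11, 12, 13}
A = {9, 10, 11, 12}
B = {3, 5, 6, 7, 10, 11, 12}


LHS: A ∩ B = {10, 11, 12}
(A ∩ B)' = U \ (A ∩ B) = {1, 2, 3, 4, 5, 6, 7, 8, 9, 13}
A' = {1, 2, 3, 4, 5, 6, 7, 8, 13}, B' = {1, 2, 4, 8, 9, 13}
Claimed RHS: A' ∪ B' = {1, 2, 3, 4, 5, 6, 7, 8, 9, 13}
Identity is VALID: LHS = RHS = {1, 2, 3, 4, 5, 6, 7, 8, 9, 13} ✓

Identity is valid. (A ∩ B)' = A' ∪ B' = {1, 2, 3, 4, 5, 6, 7, 8, 9, 13}


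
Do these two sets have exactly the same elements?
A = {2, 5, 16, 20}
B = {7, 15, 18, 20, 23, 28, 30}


Two sets are equal iff they have exactly the same elements.
A = {2, 5, 16, 20}
B = {7, 15, 18, 20, 23, 28, 30}
Differences: {2, 5, 7, 15, 16, 18, 23, 28, 30}
A ≠ B

No, A ≠ B


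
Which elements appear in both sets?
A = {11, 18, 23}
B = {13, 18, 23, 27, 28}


A ∩ B = elements in both A and B
A = {11, 18, 23}
B = {13, 18, 23, 27, 28}
A ∩ B = {18, 23}

A ∩ B = {18, 23}


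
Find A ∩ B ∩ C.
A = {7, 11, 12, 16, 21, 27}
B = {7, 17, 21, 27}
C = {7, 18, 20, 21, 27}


A ∩ B = {7, 21, 27}
(A ∩ B) ∩ C = {7, 21, 27}

A ∩ B ∩ C = {7, 21, 27}


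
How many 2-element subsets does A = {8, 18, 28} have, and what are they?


|A| = 3, so A has C(3,2) = 3 subsets of size 2.
Enumerate by choosing 2 elements from A at a time:
{8, 18}, {8, 28}, {18, 28}

2-element subsets (3 total): {8, 18}, {8, 28}, {18, 28}


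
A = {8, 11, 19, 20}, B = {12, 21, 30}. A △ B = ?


A △ B = (A \ B) ∪ (B \ A) = elements in exactly one of A or B
A \ B = {8, 11, 19, 20}
B \ A = {12, 21, 30}
A △ B = {8, 11, 12, 19, 20, 21, 30}

A △ B = {8, 11, 12, 19, 20, 21, 30}


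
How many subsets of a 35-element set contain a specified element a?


Subsets of A containing a correspond to subsets of A \ {a}, which has 34 elements.
Count = 2^(n-1) = 2^34
= 17179869184

Number of subsets containing a = 17179869184


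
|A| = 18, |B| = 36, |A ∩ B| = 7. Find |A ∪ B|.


|A ∪ B| = |A| + |B| - |A ∩ B|
= 18 + 36 - 7
= 47

|A ∪ B| = 47


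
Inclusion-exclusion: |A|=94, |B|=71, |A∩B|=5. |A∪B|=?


|A ∪ B| = |A| + |B| - |A ∩ B|
= 94 + 71 - 5
= 160

|A ∪ B| = 160


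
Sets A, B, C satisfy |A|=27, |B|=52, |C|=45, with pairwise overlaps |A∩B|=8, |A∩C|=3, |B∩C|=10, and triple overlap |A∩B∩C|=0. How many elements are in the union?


|A∪B∪C| = |A|+|B|+|C| - |A∩B|-|A∩C|-|B∩C| + |A∩B∩C|
= 27+52+45 - 8-3-10 + 0
= 124 - 21 + 0
= 103

|A ∪ B ∪ C| = 103


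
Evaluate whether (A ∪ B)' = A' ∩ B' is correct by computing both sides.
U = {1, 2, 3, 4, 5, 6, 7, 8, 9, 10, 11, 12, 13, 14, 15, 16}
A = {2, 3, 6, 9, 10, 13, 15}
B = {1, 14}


LHS: A ∪ B = {1, 2, 3, 6, 9, 10, 13, 14, 15}
(A ∪ B)' = U \ (A ∪ B) = {4, 5, 7, 8, 11, 12, 16}
A' = {1, 4, 5, 7, 8, 11, 12, 14, 16}, B' = {2, 3, 4, 5, 6, 7, 8, 9, 10, 11, 12, 13, 15, 16}
Claimed RHS: A' ∩ B' = {4, 5, 7, 8, 11, 12, 16}
Identity is VALID: LHS = RHS = {4, 5, 7, 8, 11, 12, 16} ✓

Identity is valid. (A ∪ B)' = A' ∩ B' = {4, 5, 7, 8, 11, 12, 16}


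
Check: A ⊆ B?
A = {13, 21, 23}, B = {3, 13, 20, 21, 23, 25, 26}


A ⊆ B means every element of A is in B.
All elements of A are in B.
So A ⊆ B.

Yes, A ⊆ B


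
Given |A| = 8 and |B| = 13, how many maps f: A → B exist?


Each of |A| = 8 inputs maps to any of |B| = 13 outputs.
# functions = |B|^|A| = 13^8
= 815730721

Number of functions = 815730721


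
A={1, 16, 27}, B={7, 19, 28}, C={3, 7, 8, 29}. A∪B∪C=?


A ∪ B = {1, 7, 16, 19, 27, 28}
(A ∪ B) ∪ C = {1, 3, 7, 8, 16, 19, 27, 28, 29}

A ∪ B ∪ C = {1, 3, 7, 8, 16, 19, 27, 28, 29}


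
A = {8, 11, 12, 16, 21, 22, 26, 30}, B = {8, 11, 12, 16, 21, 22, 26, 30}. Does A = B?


Two sets are equal iff they have exactly the same elements.
A = {8, 11, 12, 16, 21, 22, 26, 30}
B = {8, 11, 12, 16, 21, 22, 26, 30}
Same elements → A = B

Yes, A = B


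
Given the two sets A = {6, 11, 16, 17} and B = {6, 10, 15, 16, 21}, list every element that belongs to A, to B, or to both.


A ∪ B = all elements in A or B (or both)
A = {6, 11, 16, 17}
B = {6, 10, 15, 16, 21}
A ∪ B = {6, 10, 11, 15, 16, 17, 21}

A ∪ B = {6, 10, 11, 15, 16, 17, 21}


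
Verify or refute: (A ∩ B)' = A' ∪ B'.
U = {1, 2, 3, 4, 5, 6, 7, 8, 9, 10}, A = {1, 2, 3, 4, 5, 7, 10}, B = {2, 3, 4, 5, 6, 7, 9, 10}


LHS: A ∩ B = {2, 3, 4, 5, 7, 10}
(A ∩ B)' = U \ (A ∩ B) = {1, 6, 8, 9}
A' = {6, 8, 9}, B' = {1, 8}
Claimed RHS: A' ∪ B' = {1, 6, 8, 9}
Identity is VALID: LHS = RHS = {1, 6, 8, 9} ✓

Identity is valid. (A ∩ B)' = A' ∪ B' = {1, 6, 8, 9}


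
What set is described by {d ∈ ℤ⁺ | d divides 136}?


Checking each candidate:
Condition: positive divisors of 136
Result = {1, 2, 4, 8, 17, 34, 68, 136}

{1, 2, 4, 8, 17, 34, 68, 136}


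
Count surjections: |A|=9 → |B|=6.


n = |A| = 9, k = |B| = 6. Surjections via inclusion-exclusion:
S(n,k) = Σ(-1)^i × C(k,i) × (k-i)^n, i=0 to k
i=0: (-1)^0×C(6,0)×6^9 = 10077696
i=1: (-1)^1×C(6,1)×5^9 = -11718750
i=2: (-1)^2×C(6,2)×4^9 = 3932160
i=3: (-1)^3×C(6,3)×3^9 = -393660
i=4: (-1)^4×C(6,4)×2^9 = 7680
i=5: (-1)^5×C(6,5)×1^9 = -6
i=6: (-1)^6×C(6,6)×0^9 = 0
Total = 1905120

Number of surjections = 1905120


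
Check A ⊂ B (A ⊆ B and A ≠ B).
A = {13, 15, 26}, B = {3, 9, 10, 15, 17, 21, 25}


A ⊂ B requires: A ⊆ B AND A ≠ B.
A ⊆ B? No
A ⊄ B, so A is not a proper subset.

No, A is not a proper subset of B


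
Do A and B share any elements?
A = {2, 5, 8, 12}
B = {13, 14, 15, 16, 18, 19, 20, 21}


Disjoint means A ∩ B = ∅.
A ∩ B = ∅
A ∩ B = ∅, so A and B are disjoint.

No — A and B share no elements (A ∩ B = ∅), so they are disjoint


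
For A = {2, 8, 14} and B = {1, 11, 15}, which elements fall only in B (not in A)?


A = {2, 8, 14}
B = {1, 11, 15}
Region: only in B (not in A)
Elements: {1, 11, 15}

Elements only in B (not in A): {1, 11, 15}


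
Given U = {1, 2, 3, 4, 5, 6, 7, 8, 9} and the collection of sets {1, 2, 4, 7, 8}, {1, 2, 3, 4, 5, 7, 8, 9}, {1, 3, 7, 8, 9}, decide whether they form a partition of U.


A partition requires: (1) non-empty parts, (2) pairwise disjoint, (3) union = U
Parts: {1, 2, 4, 7, 8}, {1, 2, 3, 4, 5, 7, 8, 9}, {1, 3, 7, 8, 9}
Union of parts: {1, 2, 3, 4, 5, 7, 8, 9}
U = {1, 2, 3, 4, 5, 6, 7, 8, 9}
All non-empty? True
Pairwise disjoint? False
Covers U? False

No, not a valid partition


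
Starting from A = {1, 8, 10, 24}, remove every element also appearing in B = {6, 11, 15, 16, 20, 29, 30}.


A \ B = elements in A but not in B
A = {1, 8, 10, 24}
B = {6, 11, 15, 16, 20, 29, 30}
Remove from A any elements in B
A \ B = {1, 8, 10, 24}

A \ B = {1, 8, 10, 24}
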